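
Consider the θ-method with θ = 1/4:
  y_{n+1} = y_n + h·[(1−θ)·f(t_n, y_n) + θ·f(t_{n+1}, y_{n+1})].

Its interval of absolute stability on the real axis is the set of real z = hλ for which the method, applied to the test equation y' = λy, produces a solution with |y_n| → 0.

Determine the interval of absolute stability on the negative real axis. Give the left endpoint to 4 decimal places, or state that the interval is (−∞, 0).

Set f=λy, z=hλ:
  y_{n+1} = y_n + z·[3/4·y_n + 1/4·y_{n+1}] ⇒ (1 − 1/4z)y_{n+1} = (1 + 3/4z)y_n
  R(z) = (1 + 3/4z)/(1 − 1/4z).

Find x<0 with |R(x)|<1.
x=-0.5: |R|=0.5556
R=−1: 1+3/4x = −1+1/4x ⇒ -1/2x=2 ⇒ x=2/(-1/2)=-4.0000
Confirm numerically:
  x=-2.899: |R|=0.68082 <1
  x=-2.253: |R|=0.44123 <1
  x=-2.129: |R|=0.38946 <1
  x=-4.455: |R|=1.10763 >1
  x=-4.195: |R|=1.04759 >1
  x=-4.150: |R|=1.03681 >1
Interval (-4.0000, 0).

z∈(-4.0000,0).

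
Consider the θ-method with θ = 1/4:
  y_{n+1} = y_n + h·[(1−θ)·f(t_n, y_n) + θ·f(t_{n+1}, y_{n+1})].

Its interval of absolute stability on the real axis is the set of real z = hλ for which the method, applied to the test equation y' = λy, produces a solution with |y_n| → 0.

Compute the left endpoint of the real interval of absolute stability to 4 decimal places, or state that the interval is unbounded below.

Test eqn y'=λy, z=hλ:
  y_{n+1} = y_n + z·[3/4·y_n + 1/4·y_{n+1}] ⇒ (1 − 1/4z)y_{n+1} = (1 + 3/4z)y_n
  so R(z) = (1 + 3/4z)/(1 − 1/4z).

Solve |R(x)|<1 on ℝ⁻.
x=-1.61: |R|=0.1480
R=−1: 1+3/4x = −1+1/4x ⇒ -1/2x=2 ⇒ x=2/(-1/2)=-4.0000
Confirm numerically:
  x=-3.906: |R|=0.97622 <1
  x=-2.919: |R|=0.68753 <1
  x=-1.718: |R|=0.20182 <1
  x=-4.470: |R|=1.11098 >1
  x=-4.087: |R|=1.02152 >1
So |R|<1 on (-4.0000, 0).

z* = -4.0000.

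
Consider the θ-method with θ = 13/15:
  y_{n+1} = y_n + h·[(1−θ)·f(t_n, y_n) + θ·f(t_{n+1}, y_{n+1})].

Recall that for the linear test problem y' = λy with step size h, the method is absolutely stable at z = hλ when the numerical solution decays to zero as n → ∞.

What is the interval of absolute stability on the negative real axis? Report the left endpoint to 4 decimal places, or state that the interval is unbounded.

On y'=λy, z=hλ:
  y_{n+1} = y_n + z·[2/15·y_n + 13/15·y_{n+1}] ⇒ (1 − 13/15z)y_{n+1} = (1 + 2/15z)y_n
  Hence R(z) = (1 + 2/15z)/(1 − 13/15z).

Find x<0 with |R(x)|<1.
x=-1.25: |R|=0.4000
x=-2: |R|=0.2683
x=-10: |R|=0.0345
x=-100: |R|=0.1407
θ=13/15≥1/2 ⇒ |1+2/15x|<|1−13/15x| ∀x<0 ⇒ unbounded interval.

unbounded; (−∞, 0).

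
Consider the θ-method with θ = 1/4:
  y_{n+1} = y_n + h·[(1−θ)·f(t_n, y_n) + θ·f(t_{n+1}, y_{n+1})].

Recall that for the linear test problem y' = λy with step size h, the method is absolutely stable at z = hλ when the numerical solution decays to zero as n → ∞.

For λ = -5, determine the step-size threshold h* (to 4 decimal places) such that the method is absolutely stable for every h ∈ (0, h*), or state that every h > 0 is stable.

Set f=λy, z=hλ:
  y_{n+1} = y_n + z·[3/4·y_n + 1/4·y_{n+1}] ⇒ (1 − 1/4z)y_{n+1} = (1 + 3/4z)y_n
  so R(z) = (1 + 3/4z)/(1 − 1/4z).

Solve |R(x)|<1 on ℝ⁻.
x=-0.78: |R|=0.3473
R=−1: 1+3/4x = −1+1/4x ⇒ -1/2x=2 ⇒ x=2/(-1/2)=-4.0000
Confirm numerically:
  x=-3.724: |R|=0.92853 <1
  x=-2.671: |R|=0.60156 <1
  x=-1.666: |R|=0.17614 <1
  x=-4.527: |R|=1.12361 >1
  x=-4.457: |R|=1.10808 >1
Stable set (-4.0000, 0).

(-4.0000,0); λ=-5 ⇒ h* = (4)/5 = 0.8000.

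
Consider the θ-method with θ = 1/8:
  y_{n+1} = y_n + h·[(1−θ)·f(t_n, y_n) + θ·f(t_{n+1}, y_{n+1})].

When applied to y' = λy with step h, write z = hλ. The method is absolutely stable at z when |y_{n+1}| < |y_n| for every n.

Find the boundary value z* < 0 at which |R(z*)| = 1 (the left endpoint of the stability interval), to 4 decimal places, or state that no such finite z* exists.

On y'=λy, z=hλ:
  y_{n+1} = y_n + z·[7/8·y_n + 1/8·y_{n+1}] ⇒ (1 − 1/8z)y_{n+1} = (1 + 7/8z)y_n
  R(z) = (1 + 7/8z)/(1 − 1/8z).

Find x<0 with |R(x)|<1.
x=-0.41: |R|=0.6100
R=−1: 1+7/8x = −1+1/8x ⇒ -3/4x=2 ⇒ x=2/(-3/4)=-2.6667
Confirm numerically:
  x=-2.233: |R|=0.74572 <1
  x=-2.021: |R|=0.61341 <1
  x=-1.962: |R|=0.57559 <1
  x=-1.408: |R|=0.19728 <1
  x=-2.870: |R|=1.11224 >1
  x=-2.843: |R|=1.09757 >1
Interval (-2.6667, 0).

z* = -2.6667.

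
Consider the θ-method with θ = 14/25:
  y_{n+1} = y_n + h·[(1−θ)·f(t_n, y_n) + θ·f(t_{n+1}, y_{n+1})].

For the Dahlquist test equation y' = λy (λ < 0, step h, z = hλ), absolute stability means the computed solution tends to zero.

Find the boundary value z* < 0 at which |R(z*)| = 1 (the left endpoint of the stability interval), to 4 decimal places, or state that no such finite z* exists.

(−∞, 0) — no finite endpoint.

With y'=λy (z=hλ):
  y_{n+1} = y_n + z·[11/25·y_n + 14/25·y_{n+1}] ⇒ (1 − 14/25z)y_{n+1} = (1 + 11/25z)y_n
  so R(z) = (1 + 11/25z)/(1 − 14/25z).

Boundary: |R(x)|=1, x<0.
x=-1.55: |R|=0.1702
x=-2: |R|=0.0566
x=-10: |R|=0.5152
x=-100: |R|=0.7544
θ=14/25≥1/2 ⇒ |1+11/25x|<|1−14/25x| ∀x<0 ⇒ interval (−∞,0).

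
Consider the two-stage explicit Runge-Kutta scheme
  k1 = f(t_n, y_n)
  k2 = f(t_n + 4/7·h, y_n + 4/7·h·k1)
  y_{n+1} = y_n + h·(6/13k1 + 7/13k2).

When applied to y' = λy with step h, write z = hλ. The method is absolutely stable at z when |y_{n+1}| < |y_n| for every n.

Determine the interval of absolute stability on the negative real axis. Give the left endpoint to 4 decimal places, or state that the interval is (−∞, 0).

(-3.2500, 0).

With y'=λy (z=hλ):
  k1=λy_n ⇒ h·k1=z·y_n;  k2=λ(1+4/7z)y_n ⇒ h·k2=z(1+4/7z)y_n
  y_{n+1}/y_n = 1 + 6/13z + 7/13z(1+4/7z) = 1 + z + 4/13z²
  so R(z) = 1 + z + 4/13z².

Need |R(x)|<1, x<0.
x=-0.33: |R|=0.7035
R=1: x+4/13x²=0 ⇒ x=−13/4=-3.2500; min R=1−1/(4·4/13)=0.1875>−1
Confirm numerically:
  x=-2.462: |R|=0.40306 <1
  x=-2.328: |R|=0.33956 <1
  x=-1.727: |R|=0.19070 <1
  x=-3.720: |R|=1.53797 >1
  x=-3.564: |R|=1.34434 >1
  x=-3.391: |R|=1.14712 >1
So |R|<1 on (-3.2500, 0).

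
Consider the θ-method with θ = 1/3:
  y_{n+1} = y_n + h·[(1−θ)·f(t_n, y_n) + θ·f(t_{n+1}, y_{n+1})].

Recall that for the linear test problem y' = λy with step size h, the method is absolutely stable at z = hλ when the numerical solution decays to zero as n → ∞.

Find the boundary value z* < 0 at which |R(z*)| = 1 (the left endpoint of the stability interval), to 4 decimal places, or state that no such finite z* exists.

left endpoint -6.0000.

On y'=λy, z=hλ:
  y_{n+1} = y_n + z·[2/3·y_n + 1/3·y_{n+1}] ⇒ (1 − 1/3z)y_{n+1} = (1 + 2/3z)y_n
  Hence R(z) = (1 + 2/3z)/(1 − 1/3z).

Find x<0 with |R(x)|<1.
x=-1.6: |R|=0.0435
R=−1: 1+2/3x = −1+1/3x ⇒ -1/3x=2 ⇒ x=2/(-1/3)=-6.0000
Confirm numerically:
  x=-3.740: |R|=0.66469 <1
  x=-3.430: |R|=0.60031 <1
  x=-2.870: |R|=0.46678 <1
  x=-6.377: |R|=1.04020 >1
  x=-6.323: |R|=1.03465 >1
  x=-6.179: |R|=1.01950 >1
Interval (-6.0000, 0).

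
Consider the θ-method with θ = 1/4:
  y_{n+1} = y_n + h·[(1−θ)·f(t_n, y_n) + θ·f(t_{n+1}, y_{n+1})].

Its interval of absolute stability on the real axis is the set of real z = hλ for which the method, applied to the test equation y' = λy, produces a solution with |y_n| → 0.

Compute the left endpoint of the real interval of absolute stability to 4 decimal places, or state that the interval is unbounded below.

Set f=λy, z=hλ:
  y_{n+1} = y_n + z·[3/4·y_n + 1/4·y_{n+1}] ⇒ (1 − 1/4z)y_{n+1} = (1 + 3/4z)y_n
  R(z) = (1 + 3/4z)/(1 − 1/4z).

Find x<0 with |R(x)|<1.
x=-1.71: |R|=0.1979
R=−1: 1+3/4x = −1+1/4x ⇒ -1/2x=2 ⇒ x=2/(-1/2)=-4.0000
Confirm numerically:
  x=-2.749: |R|=0.62928 <1
  x=-2.731: |R|=0.62294 <1
  x=-2.285: |R|=0.45426 <1
  x=-1.854: |R|=0.26683 <1
  x=-4.290: |R|=1.06996 >1
  x=-4.052: |R|=1.01292 >1
Interval (-4.0000, 0).

left endpoint -4.0000.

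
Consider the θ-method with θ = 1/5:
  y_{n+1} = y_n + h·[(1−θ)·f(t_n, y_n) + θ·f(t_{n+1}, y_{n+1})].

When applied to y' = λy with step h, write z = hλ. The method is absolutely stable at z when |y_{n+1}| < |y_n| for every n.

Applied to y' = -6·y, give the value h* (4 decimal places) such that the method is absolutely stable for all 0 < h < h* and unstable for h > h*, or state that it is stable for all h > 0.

Test eqn y'=λy, z=hλ:
  y_{n+1} = y_n + z·[4/5·y_n + 1/5·y_{n+1}] ⇒ (1 − 1/5z)y_{n+1} = (1 + 4/5z)y_n
  Hence R(z) = (1 + 4/5z)/(1 − 1/5z).

Boundary: |R(x)|=1, x<0.
x=-1.38: |R|=0.0815
R=−1: 1+4/5x = −1+1/5x ⇒ -3/5x=2 ⇒ x=2/(-3/5)=-3.3333
Confirm numerically:
  x=-3.235: |R|=0.96418 <1
  x=-3.126: |R|=0.92346 <1
  x=-2.792: |R|=0.79158 <1
  x=-1.738: |R|=0.28970 <1
  x=-3.883: |R|=1.18564 >1
  x=-3.471: |R|=1.04875 >1
  x=-3.431: |R|=1.03475 >1
Stable set (-3.3333, 0).

(-3.3333,0); λ=-6 ⇒ h* = (10/3)/6 = 0.5556.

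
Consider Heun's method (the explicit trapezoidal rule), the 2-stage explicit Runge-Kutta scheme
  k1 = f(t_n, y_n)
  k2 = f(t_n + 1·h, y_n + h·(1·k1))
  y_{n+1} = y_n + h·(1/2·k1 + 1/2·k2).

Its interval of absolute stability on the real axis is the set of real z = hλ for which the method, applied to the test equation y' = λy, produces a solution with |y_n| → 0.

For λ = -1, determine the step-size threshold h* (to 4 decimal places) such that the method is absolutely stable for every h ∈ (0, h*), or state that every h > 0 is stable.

(-2.0000,0); λ=-1 ⇒ h* = 2.0000.

With y'=λy (z=hλ):
  order 2, 2-stage ⇒ R(z)=1+z+z^2/2
  (e.g. R(-0.54)=0.60580, |R|=0.60580)

Need |R(x)|<1, x<0.
x=-0.54: |R|=0.6058
|R(-1.98)|=0.9802 |R(-1.6)|=0.6800 |R(-1.27)|=0.5364
Bisect:
  x_lo=-2.8522 |R|=2.2154  x_hi=-0.2992 |R|=0.7456
  mid=-1.57572 |R|=0.66572 →hi
  mid=-2.21398 |R|=1.23687 →lo
  mid=-1.89485 |R|=0.90038 →hi
  mid=-2.05441 |R|=1.05589 →lo
  mid=-1.97463 |R|=0.97495 →hi
  mid=-2.01452 |R|=1.01463 →lo
  mid=-1.99457 |R|=0.99459 →hi
  mid=-2.00455 |R|=1.00456 →lo
  ...
  [-2.00003,-1.99987] ⇒ x*=-2.0000
Stable set (-2.0000, 0).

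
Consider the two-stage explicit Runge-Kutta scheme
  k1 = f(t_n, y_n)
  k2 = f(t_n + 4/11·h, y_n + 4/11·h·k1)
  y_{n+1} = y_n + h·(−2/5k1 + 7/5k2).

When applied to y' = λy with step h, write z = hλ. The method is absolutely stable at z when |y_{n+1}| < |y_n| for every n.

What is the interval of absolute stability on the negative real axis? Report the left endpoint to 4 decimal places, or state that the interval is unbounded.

On y'=λy, z=hλ:
  k1=λy_n ⇒ h·k1=z·y_n;  k2=λ(1+4/11z)y_n ⇒ h·k2=z(1+4/11z)y_n
  y_{n+1}/y_n = 1 − 2/5z + 7/5z(1+4/11z) = 1 + z + 28/55z²
  Hence R(z) = 1 + z + 28/55z².

Find x<0 with |R(x)|<1.
x=-1.69: |R|=0.7640
R=1: x+28/55x²=0 ⇒ x=−55/28=-1.9643; min R=1−1/(4·28/55)=0.5089>−1
Confirm numerically:
  x=-1.445: |R|=0.61799 <1
  x=-1.040: |R|=0.51063 <1
  x=-0.827: |R|=0.52118 <1
  x=-2.554: |R|=1.76676 >1
  x=-2.094: |R|=1.13828 >1
Stable set (-1.9643, 0).

z∈(-1.9643,0).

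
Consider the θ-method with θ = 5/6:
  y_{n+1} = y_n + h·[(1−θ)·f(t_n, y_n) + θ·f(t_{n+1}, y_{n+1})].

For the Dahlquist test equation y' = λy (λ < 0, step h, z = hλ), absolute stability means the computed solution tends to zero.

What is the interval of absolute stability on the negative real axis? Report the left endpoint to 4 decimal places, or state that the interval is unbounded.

unbounded; (−∞, 0).

Set f=λy, z=hλ:
  y_{n+1} = y_n + z·[1/6·y_n + 5/6·y_{n+1}] ⇒ (1 − 5/6z)y_{n+1} = (1 + 1/6z)y_n
  Hence R(z) = (1 + 1/6z)/(1 − 5/6z).

Boundary: |R(x)|=1, x<0.
x=-1.24: |R|=0.3902
x=-2: |R|=0.2500
x=-10: |R|=0.0714
x=-100: |R|=0.1858
θ=5/6≥1/2 ⇒ |1+1/6x|<|1−5/6x| ∀x<0 ⇒ unbounded interval.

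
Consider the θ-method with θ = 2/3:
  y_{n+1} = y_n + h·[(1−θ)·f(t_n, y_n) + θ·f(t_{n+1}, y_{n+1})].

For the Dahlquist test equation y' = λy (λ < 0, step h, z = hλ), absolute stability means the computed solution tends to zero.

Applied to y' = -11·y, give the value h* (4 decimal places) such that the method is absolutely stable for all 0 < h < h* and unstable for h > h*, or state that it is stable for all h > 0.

(−∞, 0) — no finite endpoint. Any h>0 works for λ=-11.

With y'=λy (z=hλ):
  y_{n+1} = y_n + z·[1/3·y_n + 2/3·y_{n+1}] ⇒ (1 − 2/3z)y_{n+1} = (1 + 1/3z)y_n
  ⇒ R(z) = (1 + 1/3z)/(1 − 2/3z).

Boundary: |R(x)|=1, x<0.
x=-1.16: |R|=0.3459
x=-2: |R|=0.1429
x=-10: |R|=0.3043
x=-100: |R|=0.4778
θ=2/3≥1/2 ⇒ |1+1/3x|<|1−2/3x| ∀x<0 ⇒ interval (−∞,0).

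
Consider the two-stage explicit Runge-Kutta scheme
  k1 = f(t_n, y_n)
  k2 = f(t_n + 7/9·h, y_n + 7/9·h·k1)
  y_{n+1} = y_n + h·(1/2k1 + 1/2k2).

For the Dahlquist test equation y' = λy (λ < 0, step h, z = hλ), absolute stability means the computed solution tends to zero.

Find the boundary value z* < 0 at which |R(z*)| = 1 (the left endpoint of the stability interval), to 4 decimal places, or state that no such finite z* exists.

Test eqn y'=λy, z=hλ:
  k1=λy_n ⇒ h·k1=z·y_n;  k2=λ(1+7/9z)y_n ⇒ h·k2=z(1+7/9z)y_n
  y_{n+1}/y_n = 1 + 1/2z + 1/2z(1+7/9z) = 1 + z + 7/18z²
  so R(z) = 1 + z + 7/18z².

Solve |R(x)|<1 on ℝ⁻.
x=-1.53: |R|=0.3803
R=1: x+7/18x²=0 ⇒ x=−18/7=-2.5714; min R=1−1/(4·7/18)=0.3571>−1
Confirm numerically:
  x=-2.132: |R|=0.63566 <1
  x=-1.980: |R|=0.54460 <1
  x=-1.786: |R|=0.45448 <1
  x=-1.732: |R|=0.43460 <1
  x=-2.926: |R|=1.40346 >1
  x=-2.650: |R|=1.08097 >1
Stable set (-2.5714, 0).

left endpoint -2.5714.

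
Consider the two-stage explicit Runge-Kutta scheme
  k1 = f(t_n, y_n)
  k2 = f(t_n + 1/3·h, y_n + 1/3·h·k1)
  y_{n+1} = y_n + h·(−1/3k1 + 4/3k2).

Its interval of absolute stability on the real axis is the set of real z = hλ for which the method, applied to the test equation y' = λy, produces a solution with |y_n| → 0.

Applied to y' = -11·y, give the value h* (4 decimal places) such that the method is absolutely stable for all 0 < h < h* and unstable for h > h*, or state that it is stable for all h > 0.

Test eqn y'=λy, z=hλ:
  k1=λy_n ⇒ h·k1=z·y_n;  k2=λ(1+1/3z)y_n ⇒ h·k2=z(1+1/3z)y_n
  y_{n+1}/y_n = 1 − 1/3z + 4/3z(1+1/3z) = 1 + z + 4/9z²
  ⇒ R(z) = 1 + z + 4/9z².

Need |R(x)|<1, x<0.
x=-0.88: |R|=0.4642
R=1: x+4/9x²=0 ⇒ x=−9/4=-2.2500; min R=1−1/(4·4/9)=0.4375>−1
Confirm numerically:
  x=-1.869: |R|=0.68352 <1
  x=-1.805: |R|=0.64301 <1
  x=-1.611: |R|=0.54248 <1
  x=-1.496: |R|=0.49867 <1
  x=-2.759: |R|=1.62415 >1
  x=-2.475: |R|=1.24750 >1
  x=-2.312: |R|=1.06371 >1
Stable set (-2.2500, 0).

(-2.2500,0); λ=-11 ⇒ h* = (9/4)/11 = 0.2045.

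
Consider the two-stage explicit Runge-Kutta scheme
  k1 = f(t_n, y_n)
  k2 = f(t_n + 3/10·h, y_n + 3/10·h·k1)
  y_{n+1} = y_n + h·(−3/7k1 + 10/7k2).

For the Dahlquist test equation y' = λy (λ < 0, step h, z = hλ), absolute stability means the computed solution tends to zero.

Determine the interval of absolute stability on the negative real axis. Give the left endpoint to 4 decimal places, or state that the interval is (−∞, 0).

z∈(-2.3333,0).

Set f=λy, z=hλ:
  k1=λy_n ⇒ h·k1=z·y_n;  k2=λ(1+3/10z)y_n ⇒ h·k2=z(1+3/10z)y_n
  y_{n+1}/y_n = 1 − 3/7z + 10/7z(1+3/10z) = 1 + z + 3/7z²
  ⇒ R(z) = 1 + z + 3/7z².

Need |R(x)|<1, x<0.
x=-0.32: |R|=0.7239
R=1: x+3/7x²=0 ⇒ x=−7/3=-2.3333; min R=1−1/(4·3/7)=0.4167>−1
Confirm numerically:
  x=-2.025: |R|=0.73241 <1
  x=-1.960: |R|=0.68640 <1
  x=-1.720: |R|=0.54789 <1
  x=-2.772: |R|=1.52114 >1
  x=-2.644: |R|=1.35203 >1
Interval (-2.3333, 0).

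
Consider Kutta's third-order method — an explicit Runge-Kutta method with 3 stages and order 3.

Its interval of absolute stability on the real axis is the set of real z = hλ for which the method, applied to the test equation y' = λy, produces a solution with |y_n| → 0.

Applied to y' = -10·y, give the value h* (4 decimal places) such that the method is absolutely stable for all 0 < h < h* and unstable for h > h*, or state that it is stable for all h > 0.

(-2.5127,0); λ=-10 ⇒ h* = 0.2513.

On y'=λy, z=hλ:
  order 3, 3-stage ⇒ R(z)=1+z+z^2/2+z^3/6
  (e.g. R(-1.53)=0.04352, |R|=0.04352)

Boundary: |R(x)|=1, x<0.
x=-1.53: |R|=0.0435
|R(-1.95)|=0.2846 |R(-1.13)|=0.2680
Bisect:
  x_lo=-2.9611 |R|=1.9041  x_hi=-0.1457 |R|=0.8644
  mid=-1.55338 |R|=0.02840 →hi
  mid=-2.25722 |R|=0.62647 →hi
  mid=-2.60914 |R|=1.16566 →lo
  mid=-2.43318 |R|=0.87388 →hi
  mid=-2.52116 |R|=1.01388 →lo
  mid=-2.47717 |R|=0.94245 →hi
  mid=-2.49916 |R|=0.97780 →hi
  mid=-2.51016 |R|=0.99575 →hi
  mid=-2.51566 |R|=1.00479 →lo
  mid=-2.51291 |R|=1.00027 →lo
  ...
  [-2.51291,-2.51274] ⇒ x*=-2.5127
So |R|<1 on (-2.5127, 0).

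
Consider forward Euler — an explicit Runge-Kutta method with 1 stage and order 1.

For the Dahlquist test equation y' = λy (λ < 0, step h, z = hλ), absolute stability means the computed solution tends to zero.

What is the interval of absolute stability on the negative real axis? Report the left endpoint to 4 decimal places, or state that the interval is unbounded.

Test eqn y'=λy, z=hλ:
  order 1, 1-stage ⇒ R(z)=1+z
  (e.g. R(-0.67)=0.33000, |R|=0.33000)

Need |R(x)|<1, x<0.
x=-0.67: |R|=0.3300
|R(-1.09)|=0.0900 |R(-0.96)|=0.0400 |R(-0.66)|=0.3400
Bisect:
  x_lo=-2.3695 |R|=1.3695  x_hi=-0.3305 |R|=0.6695
  mid=-1.34998 |R|=0.34998 →hi
  mid=-1.85973 |R|=0.85973 →hi
  mid=-2.11460 |R|=1.11460 →lo
  mid=-1.98716 |R|=0.98716 →hi
  mid=-2.05088 |R|=1.05088 →lo
  mid=-2.01902 |R|=1.01902 →lo
  mid=-2.00309 |R|=1.00309 →lo
  mid=-1.99513 |R|=0.99513 →hi
  ...
  [-2.00011,-1.99998] ⇒ x*=-2.0000
Interval (-2.0000, 0).

(-2.0000, 0).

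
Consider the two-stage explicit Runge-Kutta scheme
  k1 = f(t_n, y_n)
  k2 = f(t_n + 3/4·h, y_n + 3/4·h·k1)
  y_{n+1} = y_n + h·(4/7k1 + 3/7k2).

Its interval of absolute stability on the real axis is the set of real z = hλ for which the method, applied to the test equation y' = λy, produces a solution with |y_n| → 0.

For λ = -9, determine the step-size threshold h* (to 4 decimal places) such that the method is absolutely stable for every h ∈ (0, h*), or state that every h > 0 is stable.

Test eqn y'=λy, z=hλ:
  k1=λy_n ⇒ h·k1=z·y_n;  k2=λ(1+3/4z)y_n ⇒ h·k2=z(1+3/4z)y_n
  y_{n+1}/y_n = 1 + 4/7z + 3/7z(1+3/4z) = 1 + z + 9/28z²
  ⇒ R(z) = 1 + z + 9/28z².

Boundary: |R(x)|=1, x<0.
x=-1.31: |R|=0.2416
R=1: x+9/28x²=0 ⇒ x=−28/9=-3.1111; min R=1−1/(4·9/28)=0.2222>−1
Confirm numerically:
  x=-2.896: |R|=0.79976 <1
  x=-2.821: |R|=0.73694 <1
  x=-2.315: |R|=0.40761 <1
  x=-3.403: |R|=1.31927 >1
  x=-3.337: |R|=1.24229 >1
  x=-3.278: |R|=1.17584 >1
Interval (-3.1111, 0).

(-3.1111,0); λ=-9 ⇒ h* = (28/9)/9 = 0.3457.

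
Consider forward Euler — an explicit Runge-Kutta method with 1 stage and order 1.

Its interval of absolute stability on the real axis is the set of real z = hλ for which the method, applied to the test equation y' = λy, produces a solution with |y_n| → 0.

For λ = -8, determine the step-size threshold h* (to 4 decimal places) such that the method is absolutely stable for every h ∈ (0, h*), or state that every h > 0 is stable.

(-2.0000,0); λ=-8 ⇒ h* = 0.2500.

With y'=λy (z=hλ):
  order 1, 1-stage ⇒ R(z)=1+z
  (e.g. R(-0.51)=0.49000, |R|=0.49000)

Find x<0 with |R(x)|<1.
x=-0.51: |R|=0.4900
|R(-2.38)|=1.3800 |R(-2.09)|=1.0900 |R(-1.16)|=0.1600
Bisect:
  x_lo=-2.8955 |R|=1.8955  x_hi=-0.3280 |R|=0.6720
  mid=-1.61172 |R|=0.61172 →hi
  mid=-2.25360 |R|=1.25360 →lo
  mid=-1.93266 |R|=0.93266 →hi
  mid=-2.09313 |R|=1.09313 →lo
  mid=-2.01289 |R|=1.01289 →lo
  mid=-1.97278 |R|=0.97278 →hi
  mid=-1.99283 |R|=0.99283 →hi
  mid=-2.00286 |R|=1.00286 →lo
  ...
  [-2.00004,-1.99989] ⇒ x*=-2.0000
So |R|<1 on (-2.0000, 0).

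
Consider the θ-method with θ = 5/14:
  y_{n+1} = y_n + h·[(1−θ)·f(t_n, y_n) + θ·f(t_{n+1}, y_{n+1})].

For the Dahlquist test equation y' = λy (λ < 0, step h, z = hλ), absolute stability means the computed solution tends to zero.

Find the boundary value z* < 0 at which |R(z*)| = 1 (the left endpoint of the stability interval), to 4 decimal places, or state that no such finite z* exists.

Set f=λy, z=hλ:
  y_{n+1} = y_n + z·[9/14·y_n + 5/14·y_{n+1}] ⇒ (1 − 5/14z)y_{n+1} = (1 + 9/14z)y_n
  Hence R(z) = (1 + 9/14z)/(1 − 5/14z).

Find x<0 with |R(x)|<1.
x=-1.02: |R|=0.2524
R=−1: 1+9/14x = −1+5/14x ⇒ -2/7x=2 ⇒ x=2/(-2/7)=-7.0000
Confirm numerically:
  x=-6.278: |R|=0.93637 <1
  x=-5.114: |R|=0.80935 <1
  x=-3.007: |R|=0.44991 <1
  x=-7.293: |R|=1.02322 >1
  x=-7.215: |R|=1.01717 >1
So |R|<1 on (-7.0000, 0).

z* = -7.0000.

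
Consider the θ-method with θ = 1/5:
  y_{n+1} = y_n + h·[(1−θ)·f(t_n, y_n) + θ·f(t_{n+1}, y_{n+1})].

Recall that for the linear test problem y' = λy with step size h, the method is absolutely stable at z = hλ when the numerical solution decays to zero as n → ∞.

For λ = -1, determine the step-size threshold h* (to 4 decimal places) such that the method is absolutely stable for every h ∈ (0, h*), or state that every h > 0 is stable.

(-3.3333,0); λ=-1 ⇒ h* = (10/3)/1 = 3.3333.

On y'=λy, z=hλ:
  y_{n+1} = y_n + z·[4/5·y_n + 1/5·y_{n+1}] ⇒ (1 − 1/5z)y_{n+1} = (1 + 4/5z)y_n
  Hence R(z) = (1 + 4/5z)/(1 − 1/5z).

Boundary: |R(x)|=1, x<0.
x=-1.65: |R|=0.2406
R=−1: 1+4/5x = −1+1/5x ⇒ -3/5x=2 ⇒ x=2/(-3/5)=-3.3333
Confirm numerically:
  x=-2.732: |R|=0.76668 <1
  x=-2.089: |R|=0.47341 <1
  x=-1.866: |R|=0.35887 <1
  x=-1.799: |R|=0.32299 <1
  x=-3.876: |R|=1.18342 >1
  x=-3.749: |R|=1.14253 >1
  x=-3.479: |R|=1.05154 >1
Stable set (-3.3333, 0).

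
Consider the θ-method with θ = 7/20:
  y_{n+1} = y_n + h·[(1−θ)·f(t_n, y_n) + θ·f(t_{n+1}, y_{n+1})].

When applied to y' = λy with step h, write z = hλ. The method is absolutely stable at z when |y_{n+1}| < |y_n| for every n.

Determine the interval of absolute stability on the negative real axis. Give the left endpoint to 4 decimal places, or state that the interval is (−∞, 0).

With y'=λy (z=hλ):
  y_{n+1} = y_n + z·[13/20·y_n + 7/20·y_{n+1}] ⇒ (1 − 7/20z)y_{n+1} = (1 + 13/20z)y_n
  Hence R(z) = (1 + 13/20z)/(1 − 7/20z).

Need |R(x)|<1, x<0.
x=-0.54: |R|=0.5458
R=−1: 1+13/20x = −1+7/20x ⇒ -3/10x=2 ⇒ x=2/(-3/10)=-6.6667
Confirm numerically:
  x=-4.833: |R|=0.79562 <1
  x=-4.063: |R|=0.67750 <1
  x=-3.536: |R|=0.58026 <1
  x=-3.056: |R|=0.47661 <1
  x=-7.041: |R|=1.03242 >1
  x=-6.900: |R|=1.02050 >1
Interval (-6.6667, 0).

z∈(-6.6667,0).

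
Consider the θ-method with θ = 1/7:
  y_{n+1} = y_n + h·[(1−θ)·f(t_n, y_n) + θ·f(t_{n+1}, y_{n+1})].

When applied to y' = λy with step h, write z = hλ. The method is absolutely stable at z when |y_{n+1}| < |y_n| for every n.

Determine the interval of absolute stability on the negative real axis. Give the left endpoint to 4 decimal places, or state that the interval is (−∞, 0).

(-2.8000, 0).

On y'=λy, z=hλ:
  y_{n+1} = y_n + z·[6/7·y_n + 1/7·y_{n+1}] ⇒ (1 − 1/7z)y_{n+1} = (1 + 6/7z)y_n
  R(z) = (1 + 6/7z)/(1 − 1/7z).

Need |R(x)|<1, x<0.
x=-1.15: |R|=0.0123
R=−1: 1+6/7x = −1+1/7x ⇒ -5/7x=2 ⇒ x=2/(-5/7)=-2.8000
Confirm numerically:
  x=-2.679: |R|=0.93749 <1
  x=-2.105: |R|=0.61834 <1
  x=-1.154: |R|=0.00932 <1
  x=-2.939: |R|=1.06993 >1
  x=-2.908: |R|=1.05450 >1
Stable set (-2.8000, 0).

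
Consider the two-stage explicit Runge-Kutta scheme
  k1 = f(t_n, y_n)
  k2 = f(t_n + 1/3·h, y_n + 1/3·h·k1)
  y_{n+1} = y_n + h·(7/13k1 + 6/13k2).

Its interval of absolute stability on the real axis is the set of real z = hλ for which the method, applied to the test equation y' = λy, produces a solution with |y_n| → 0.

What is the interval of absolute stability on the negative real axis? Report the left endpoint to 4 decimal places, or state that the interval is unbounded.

Test eqn y'=λy, z=hλ:
  k1=λy_n ⇒ h·k1=z·y_n;  k2=λ(1+1/3z)y_n ⇒ h·k2=z(1+1/3z)y_n
  y_{n+1}/y_n = 1 + 7/13z + 6/13z(1+1/3z) = 1 + z + 2/13z²
  ⇒ R(z) = 1 + z + 2/13z².

Need |R(x)|<1, x<0.
x=-1.21: |R|=0.0152
R=1: x+2/13x²=0 ⇒ x=−13/2=-6.5000; min R=1−1/(4·2/13)=-0.6250>−1
Confirm numerically:
  x=-4.768: |R|=0.27049 <1
  x=-4.159: |R|=0.49788 <1
  x=-3.705: |R|=0.59315 <1
  x=-7.055: |R|=1.60239 >1
  x=-6.987: |R|=1.52349 >1
  x=-6.580: |R|=1.08098 >1
So |R|<1 on (-6.5000, 0).

z∈(-6.5000,0).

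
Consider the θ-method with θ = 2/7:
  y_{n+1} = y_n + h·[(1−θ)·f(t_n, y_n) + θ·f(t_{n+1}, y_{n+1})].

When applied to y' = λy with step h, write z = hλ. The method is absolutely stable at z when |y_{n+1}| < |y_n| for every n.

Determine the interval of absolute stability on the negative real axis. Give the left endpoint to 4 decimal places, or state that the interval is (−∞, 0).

On y'=λy, z=hλ:
  y_{n+1} = y_n + z·[5/7·y_n + 2/7·y_{n+1}] ⇒ (1 − 2/7z)y_{n+1} = (1 + 5/7z)y_n
  Hence R(z) = (1 + 5/7z)/(1 − 2/7z).

Need |R(x)|<1, x<0.
x=-1.44: |R|=0.0202
R=−1: 1+5/7x = −1+2/7x ⇒ -3/7x=2 ⇒ x=2/(-3/7)=-4.6667
Confirm numerically:
  x=-3.999: |R|=0.86645 <1
  x=-3.900: |R|=0.84459 <1
  x=-2.882: |R|=0.58054 <1
  x=-5.245: |R|=1.09920 >1
  x=-4.727: |R|=1.01100 >1
Interval (-4.6667, 0).

(-4.6667, 0).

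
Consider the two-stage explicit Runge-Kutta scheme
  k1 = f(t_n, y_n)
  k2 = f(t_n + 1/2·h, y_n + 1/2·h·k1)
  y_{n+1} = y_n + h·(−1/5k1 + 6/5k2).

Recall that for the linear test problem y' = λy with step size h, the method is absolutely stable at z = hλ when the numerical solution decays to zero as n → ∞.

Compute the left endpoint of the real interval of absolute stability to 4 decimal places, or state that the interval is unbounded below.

Test eqn y'=λy, z=hλ:
  k1=λy_n ⇒ h·k1=z·y_n;  k2=λ(1+1/2z)y_n ⇒ h·k2=z(1+1/2z)y_n
  y_{n+1}/y_n = 1 − 1/5z + 6/5z(1+1/2z) = 1 + z + 3/5z²
  R(z) = 1 + z + 3/5z².

Boundary: |R(x)|=1, x<0.
x=-1.11: |R|=0.6293
R=1: x+3/5x²=0 ⇒ x=−5/3=-1.6667; min R=1−1/(4·3/5)=0.5833>−1
Confirm numerically:
  x=-1.547: |R|=0.88893 <1
  x=-1.141: |R|=0.64013 <1
  x=-0.737: |R|=0.58890 <1
  x=-2.232: |R|=1.75709 >1
  x=-1.944: |R|=1.32348 >1
  x=-1.730: |R|=1.06574 >1
So |R|<1 on (-1.6667, 0).

z* = -1.6667.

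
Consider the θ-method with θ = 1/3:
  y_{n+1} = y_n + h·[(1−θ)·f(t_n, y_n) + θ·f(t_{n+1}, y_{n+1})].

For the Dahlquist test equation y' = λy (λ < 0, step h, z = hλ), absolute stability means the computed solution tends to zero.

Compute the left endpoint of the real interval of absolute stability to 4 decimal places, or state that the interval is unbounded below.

With y'=λy (z=hλ):
  y_{n+1} = y_n + z·[2/3·y_n + 1/3·y_{n+1}] ⇒ (1 − 1/3z)y_{n+1} = (1 + 2/3z)y_n
  Hence R(z) = (1 + 2/3z)/(1 − 1/3z).

Boundary: |R(x)|=1, x<0.
x=-1.12: |R|=0.1845
R=−1: 1+2/3x = −1+1/3x ⇒ -1/3x=2 ⇒ x=2/(-1/3)=-6.0000
Confirm numerically:
  x=-5.294: |R|=0.91488 <1
  x=-4.945: |R|=0.86721 <1
  x=-4.658: |R|=0.82476 <1
  x=-3.447: |R|=0.60400 <1
  x=-6.597: |R|=1.06221 >1
  x=-6.544: |R|=1.05700 >1
Stable set (-6.0000, 0).

z* = -6.0000.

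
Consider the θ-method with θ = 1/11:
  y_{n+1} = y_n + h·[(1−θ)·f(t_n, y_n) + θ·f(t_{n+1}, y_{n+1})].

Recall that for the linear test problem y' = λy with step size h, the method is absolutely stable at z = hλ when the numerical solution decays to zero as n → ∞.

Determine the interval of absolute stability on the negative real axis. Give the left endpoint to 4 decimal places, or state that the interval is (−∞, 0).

(-2.4444, 0).

With y'=λy (z=hλ):
  y_{n+1} = y_n + z·[10/11·y_n + 1/11·y_{n+1}] ⇒ (1 − 1/11z)y_{n+1} = (1 + 10/11z)y_n
  so R(z) = (1 + 10/11z)/(1 − 1/11z).

Solve |R(x)|<1 on ℝ⁻.
x=-0.82: |R|=0.2369
R=−1: 1+10/11x = −1+1/11x ⇒ -9/11x=2 ⇒ x=2/(-9/11)=-2.4444
Confirm numerically:
  x=-2.188: |R|=0.82499 <1
  x=-2.172: |R|=0.81385 <1
  x=-2.039: |R|=0.72015 <1
  x=-2.717: |R|=1.17883 >1
  x=-2.638: |R|=1.12773 >1
  x=-2.609: |R|=1.10883 >1
Interval (-2.4444, 0).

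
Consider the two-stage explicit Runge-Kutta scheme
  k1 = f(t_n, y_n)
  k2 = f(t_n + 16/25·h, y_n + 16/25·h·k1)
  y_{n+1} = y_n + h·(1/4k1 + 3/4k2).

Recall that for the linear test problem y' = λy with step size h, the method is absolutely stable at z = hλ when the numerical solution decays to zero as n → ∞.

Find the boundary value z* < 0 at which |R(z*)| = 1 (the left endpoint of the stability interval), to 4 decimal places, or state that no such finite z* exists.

left endpoint -2.0833.

Set f=λy, z=hλ:
  k1=λy_n ⇒ h·k1=z·y_n;  k2=λ(1+16/25z)y_n ⇒ h·k2=z(1+16/25z)y_n
  y_{n+1}/y_n = 1 + 1/4z + 3/4z(1+16/25z) = 1 + z + 12/25z²
  so R(z) = 1 + z + 12/25z².

Boundary: |R(x)|=1, x<0.
x=-0.57: |R|=0.5860
R=1: x+12/25x²=0 ⇒ x=−25/12=-2.0833; min R=1−1/(4·12/25)=0.4792>−1
Confirm numerically:
  x=-1.642: |R|=0.65216 <1
  x=-1.184: |R|=0.48889 <1
  x=-0.905: |R|=0.48813 <1
  x=-0.873: |R|=0.49282 <1
  x=-2.466: |R|=1.45295 >1
  x=-2.261: |R|=1.19282 >1
  x=-2.243: |R|=1.17190 >1
Stable set (-2.0833, 0).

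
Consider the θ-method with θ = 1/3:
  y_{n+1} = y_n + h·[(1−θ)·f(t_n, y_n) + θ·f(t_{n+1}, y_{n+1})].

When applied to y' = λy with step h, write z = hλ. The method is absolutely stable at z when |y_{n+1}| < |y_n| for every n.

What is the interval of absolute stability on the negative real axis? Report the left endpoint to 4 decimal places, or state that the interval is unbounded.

z∈(-6.0000,0).

Set f=λy, z=hλ:
  y_{n+1} = y_n + z·[2/3·y_n + 1/3·y_{n+1}] ⇒ (1 − 1/3z)y_{n+1} = (1 + 2/3z)y_n
  ⇒ R(z) = (1 + 2/3z)/(1 − 1/3z).

Solve |R(x)|<1 on ℝ⁻.
x=-1.45: |R|=0.0225
R=−1: 1+2/3x = −1+1/3x ⇒ -1/3x=2 ⇒ x=2/(-1/3)=-6.0000
Confirm numerically:
  x=-5.292: |R|=0.91462 <1
  x=-5.133: |R|=0.89340 <1
  x=-4.553: |R|=0.80842 <1
  x=-4.183: |R|=0.74704 <1
  x=-6.567: |R|=1.05927 >1
  x=-6.291: |R|=1.03132 >1
  x=-6.089: |R|=1.00979 >1
Interval (-6.0000, 0).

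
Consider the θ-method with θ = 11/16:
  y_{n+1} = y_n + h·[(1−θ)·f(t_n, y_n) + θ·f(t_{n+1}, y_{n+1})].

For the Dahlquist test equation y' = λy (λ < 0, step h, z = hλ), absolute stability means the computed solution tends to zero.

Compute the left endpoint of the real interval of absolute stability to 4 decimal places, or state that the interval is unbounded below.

With y'=λy (z=hλ):
  y_{n+1} = y_n + z·[5/16·y_n + 11/16·y_{n+1}] ⇒ (1 − 11/16z)y_{n+1} = (1 + 5/16z)y_n
  ⇒ R(z) = (1 + 5/16z)/(1 − 11/16z).

Boundary: |R(x)|=1, x<0.
x=-0.67: |R|=0.5413
x=-2: |R|=0.1579
x=-10: |R|=0.2698
x=-100: |R|=0.4337
θ=11/16≥1/2 ⇒ |1+5/16x|<|1−11/16x| ∀x<0 ⇒ unbounded interval.

unbounded; (−∞, 0).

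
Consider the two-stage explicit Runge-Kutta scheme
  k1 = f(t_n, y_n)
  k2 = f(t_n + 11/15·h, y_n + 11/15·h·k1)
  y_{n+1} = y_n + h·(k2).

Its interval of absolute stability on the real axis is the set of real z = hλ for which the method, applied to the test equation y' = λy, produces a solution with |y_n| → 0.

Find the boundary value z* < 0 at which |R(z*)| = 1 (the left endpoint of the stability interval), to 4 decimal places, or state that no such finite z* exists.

Set f=λy, z=hλ:
  k1=λy_n ⇒ h·k1=z·y_n;  k2=λ(1+11/15z)y_n ⇒ h·k2=z(1+11/15z)y_n
  y_{n+1}/y_n = 1 + z(1+11/15z) = 1 + z + 11/15z²
  so R(z) = 1 + z + 11/15z².

Solve |R(x)|<1 on ℝ⁻.
x=-1.54: |R|=1.1992
R=1: x+11/15x²=0 ⇒ x=−15/11=-1.3636; min R=1−1/(4·11/15)=0.6591>−1
Confirm numerically:
  x=-1.211: |R|=0.86445 <1
  x=-1.117: |R|=0.79797 <1
  x=-0.728: |R|=0.66065 <1
  x=-0.678: |R|=0.65910 <1
  x=-1.901: |R|=1.74912 >1
  x=-1.543: |R|=1.20296 >1
  x=-1.514: |R|=1.16694 >1
Interval (-1.3636, 0).

left endpoint -1.3636.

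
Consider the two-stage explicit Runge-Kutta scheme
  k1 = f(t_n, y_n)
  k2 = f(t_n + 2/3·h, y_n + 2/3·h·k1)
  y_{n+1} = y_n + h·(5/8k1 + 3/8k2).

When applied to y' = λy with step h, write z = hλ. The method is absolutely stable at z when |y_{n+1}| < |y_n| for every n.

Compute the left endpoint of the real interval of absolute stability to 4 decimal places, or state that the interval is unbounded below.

left endpoint -4.0000.

On y'=λy, z=hλ:
  k1=λy_n ⇒ h·k1=z·y_n;  k2=λ(1+2/3z)y_n ⇒ h·k2=z(1+2/3z)y_n
  y_{n+1}/y_n = 1 + 5/8z + 3/8z(1+2/3z) = 1 + z + 1/4z²
  so R(z) = 1 + z + 1/4z².

Find x<0 with |R(x)|<1.
x=-0.31: |R|=0.7140
R=1: x+1/4x²=0 ⇒ x=−4=-4.0000; min R=1−1/(4·1/4)=0.0000>−1
Confirm numerically:
  x=-2.763: |R|=0.14554 <1
  x=-2.278: |R|=0.01932 <1
  x=-2.044: |R|=0.00048 <1
  x=-4.576: |R|=1.65894 >1
  x=-4.505: |R|=1.56876 >1
  x=-4.334: |R|=1.36189 >1
So |R|<1 on (-4.0000, 0).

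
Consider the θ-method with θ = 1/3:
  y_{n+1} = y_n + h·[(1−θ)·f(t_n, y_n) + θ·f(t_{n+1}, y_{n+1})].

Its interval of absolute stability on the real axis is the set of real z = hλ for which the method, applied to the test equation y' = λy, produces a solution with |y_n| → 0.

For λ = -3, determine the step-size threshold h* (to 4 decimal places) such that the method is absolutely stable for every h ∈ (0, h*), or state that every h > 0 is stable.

(-6.0000,0); λ=-3 ⇒ h* = (6)/3 = 2.0000.

With y'=λy (z=hλ):
  y_{n+1} = y_n + z·[2/3·y_n + 1/3·y_{n+1}] ⇒ (1 − 1/3z)y_{n+1} = (1 + 2/3z)y_n
  R(z) = (1 + 2/3z)/(1 − 1/3z).

Boundary: |R(x)|=1, x<0.
x=-0.6: |R|=0.5000
R=−1: 1+2/3x = −1+1/3x ⇒ -1/3x=2 ⇒ x=2/(-1/3)=-6.0000
Confirm numerically:
  x=-5.901: |R|=0.98888 <1
  x=-5.881: |R|=0.98660 <1
  x=-4.643: |R|=0.82245 <1
  x=-6.246: |R|=1.02661 >1
  x=-6.240: |R|=1.02597 >1
  x=-6.058: |R|=1.00640 >1
So |R|<1 on (-6.0000, 0).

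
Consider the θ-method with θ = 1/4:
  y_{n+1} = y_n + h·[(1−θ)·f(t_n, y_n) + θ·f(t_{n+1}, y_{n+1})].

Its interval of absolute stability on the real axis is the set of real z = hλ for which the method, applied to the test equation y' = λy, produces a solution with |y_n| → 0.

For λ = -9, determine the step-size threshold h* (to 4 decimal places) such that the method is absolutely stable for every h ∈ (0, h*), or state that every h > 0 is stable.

(-4.0000,0); λ=-9 ⇒ h* = (4)/9 = 0.4444.

With y'=λy (z=hλ):
  y_{n+1} = y_n + z·[3/4·y_n + 1/4·y_{n+1}] ⇒ (1 − 1/4z)y_{n+1} = (1 + 3/4z)y_n
  Hence R(z) = (1 + 3/4z)/(1 − 1/4z).

Solve |R(x)|<1 on ℝ⁻.
x=-1.73: |R|=0.2077
R=−1: 1+3/4x = −1+1/4x ⇒ -1/2x=2 ⇒ x=2/(-1/2)=-4.0000
Confirm numerically:
  x=-3.880: |R|=0.96954 <1
  x=-3.369: |R|=0.82874 <1
  x=-2.993: |R|=0.71200 <1
  x=-1.745: |R|=0.21497 <1
  x=-4.258: |R|=1.06248 >1
  x=-4.130: |R|=1.03198 >1
Stable set (-4.0000, 0).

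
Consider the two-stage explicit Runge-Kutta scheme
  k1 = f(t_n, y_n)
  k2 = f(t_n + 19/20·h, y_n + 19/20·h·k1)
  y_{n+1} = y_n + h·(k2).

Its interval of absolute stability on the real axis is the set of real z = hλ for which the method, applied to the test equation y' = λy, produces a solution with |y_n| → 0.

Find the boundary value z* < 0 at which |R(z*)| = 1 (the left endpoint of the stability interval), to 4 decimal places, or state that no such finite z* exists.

On y'=λy, z=hλ:
  k1=λy_n ⇒ h·k1=z·y_n;  k2=λ(1+19/20z)y_n ⇒ h·k2=z(1+19/20z)y_n
  y_{n+1}/y_n = 1 + z(1+19/20z) = 1 + z + 19/20z²
  ⇒ R(z) = 1 + z + 19/20z².

Find x<0 with |R(x)|<1.
x=-0.6: |R|=0.7420
R=1: x+19/20x²=0 ⇒ x=−20/19=-1.0526; min R=1−1/(4·19/20)=0.7368>−1
Confirm numerically:
  x=-0.982: |R|=0.93411 <1
  x=-0.723: |R|=0.77359 <1
  x=-0.500: |R|=0.73750 <1
  x=-1.118: |R|=1.06943 >1
  x=-1.105: |R|=1.05497 >1
Stable set (-1.0526, 0).

z* = -1.0526.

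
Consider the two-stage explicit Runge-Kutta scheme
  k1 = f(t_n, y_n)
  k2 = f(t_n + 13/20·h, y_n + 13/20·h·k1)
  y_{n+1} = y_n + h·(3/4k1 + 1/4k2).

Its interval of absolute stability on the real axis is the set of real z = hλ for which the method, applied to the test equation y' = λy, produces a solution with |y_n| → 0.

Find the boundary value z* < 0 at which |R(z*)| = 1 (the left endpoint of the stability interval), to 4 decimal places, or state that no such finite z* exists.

z* = -6.1538.

On y'=λy, z=hλ:
  k1=λy_n ⇒ h·k1=z·y_n;  k2=λ(1+13/20z)y_n ⇒ h·k2=z(1+13/20z)y_n
  y_{n+1}/y_n = 1 + 3/4z + 1/4z(1+13/20z) = 1 + z + 13/80z²
  Hence R(z) = 1 + z + 13/80z².

Find x<0 with |R(x)|<1.
x=-1.64: |R|=0.2029
R=1: x+13/80x²=0 ⇒ x=−80/13=-6.1538; min R=1−1/(4·13/80)=-0.5385>−1
Confirm numerically:
  x=-6.084: |R|=0.93095 <1
  x=-5.610: |R|=0.50422 <1
  x=-2.927: |R|=0.53481 <1
  x=-2.723: |R|=0.51811 <1
  x=-6.567: |R|=1.44089 >1
  x=-6.495: |R|=1.36007 >1
  x=-6.476: |R|=1.33902 >1
Interval (-6.1538, 0).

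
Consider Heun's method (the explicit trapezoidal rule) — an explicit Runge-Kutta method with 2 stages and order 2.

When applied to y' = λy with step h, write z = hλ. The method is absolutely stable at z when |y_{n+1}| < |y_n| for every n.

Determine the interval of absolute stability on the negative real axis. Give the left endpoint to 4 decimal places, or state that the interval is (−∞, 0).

z∈(-2.0000,0).

With y'=λy (z=hλ):
  order 2, 2-stage ⇒ R(z)=1+z+z^2/2
  (e.g. R(-0.61)=0.57605, |R|=0.57605)

Need |R(x)|<1, x<0.
x=-0.61: |R|=0.5760
|R(-2.33)|=1.3845 |R(-1.97)|=0.9704 |R(-0.58)|=0.5882
Bisect:
  x_lo=-2.6334 |R|=1.8340  x_hi=-0.2574 |R|=0.7757
  mid=-1.44541 |R|=0.59919 →hi
  mid=-2.03940 |R|=1.04017 →lo
  mid=-1.74240 |R|=0.77558 →hi
  mid=-1.89090 |R|=0.89685 →hi
  mid=-1.96515 |R|=0.96576 →hi
  mid=-2.00227 |R|=1.00228 →lo
  mid=-1.98371 |R|=0.98384 →hi
  mid=-1.99299 |R|=0.99302 →hi
  ...
  [-2.00010,-1.99995] ⇒ x*=-2.0000
Interval (-2.0000, 0).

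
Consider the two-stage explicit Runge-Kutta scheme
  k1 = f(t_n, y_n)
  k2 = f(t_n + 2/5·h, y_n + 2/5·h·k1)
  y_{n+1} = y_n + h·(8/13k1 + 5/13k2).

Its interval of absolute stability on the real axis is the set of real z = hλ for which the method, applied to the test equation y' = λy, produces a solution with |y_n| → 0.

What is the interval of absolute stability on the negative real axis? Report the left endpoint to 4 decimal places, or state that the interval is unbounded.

(-6.5000, 0).

On y'=λy, z=hλ:
  k1=λy_n ⇒ h·k1=z·y_n;  k2=λ(1+2/5z)y_n ⇒ h·k2=z(1+2/5z)y_n
  y_{n+1}/y_n = 1 + 8/13z + 5/13z(1+2/5z) = 1 + z + 2/13z²
  Hence R(z) = 1 + z + 2/13z².

Find x<0 with |R(x)|<1.
x=-0.81: |R|=0.2909
R=1: x+2/13x²=0 ⇒ x=−13/2=-6.5000; min R=1−1/(4·2/13)=-0.6250>−1
Confirm numerically:
  x=-6.325: |R|=0.82971 <1
  x=-5.347: |R|=0.05152 <1
  x=-4.279: |R|=0.46210 <1
  x=-6.783: |R|=1.29532 >1
  x=-6.691: |R|=1.19661 >1
  x=-6.690: |R|=1.19555 >1
Interval (-6.5000, 0).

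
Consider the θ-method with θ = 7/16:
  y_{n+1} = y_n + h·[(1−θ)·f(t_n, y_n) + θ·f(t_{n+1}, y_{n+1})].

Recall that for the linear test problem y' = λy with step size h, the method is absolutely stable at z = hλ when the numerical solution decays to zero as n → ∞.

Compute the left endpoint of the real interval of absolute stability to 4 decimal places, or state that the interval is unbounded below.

Test eqn y'=λy, z=hλ:
  y_{n+1} = y_n + z·[9/16·y_n + 7/16·y_{n+1}] ⇒ (1 − 7/16z)y_{n+1} = (1 + 9/16z)y_n
  Hence R(z) = (1 + 9/16z)/(1 − 7/16z).

Boundary: |R(x)|=1, x<0.
x=-1.72: |R|=0.0185
R=−1: 1+9/16x = −1+7/16x ⇒ -1/8x=2 ⇒ x=2/(-1/8)=-16.0000
Confirm numerically:
  x=-15.730: |R|=0.99572 <1
  x=-15.530: |R|=0.99246 <1
  x=-13.998: |R|=0.96487 <1
  x=-16.491: |R|=1.00747 >1
  x=-16.425: |R|=1.00649 >1
  x=-16.321: |R|=1.00493 >1
Stable set (-16.0000, 0).

z* = -16.0000.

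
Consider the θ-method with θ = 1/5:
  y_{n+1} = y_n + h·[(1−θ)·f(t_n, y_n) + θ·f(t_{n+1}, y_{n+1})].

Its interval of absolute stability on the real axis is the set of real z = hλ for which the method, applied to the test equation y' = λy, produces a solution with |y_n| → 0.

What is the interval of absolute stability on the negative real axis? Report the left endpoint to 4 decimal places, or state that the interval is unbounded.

With y'=λy (z=hλ):
  y_{n+1} = y_n + z·[4/5·y_n + 1/5·y_{n+1}] ⇒ (1 − 1/5z)y_{n+1} = (1 + 4/5z)y_n
  R(z) = (1 + 4/5z)/(1 − 1/5z).

Boundary: |R(x)|=1, x<0.
x=-1.76: |R|=0.3018
R=−1: 1+4/5x = −1+1/5x ⇒ -3/5x=2 ⇒ x=2/(-3/5)=-3.3333
Confirm numerically:
  x=-3.094: |R|=0.91129 <1
  x=-2.668: |R|=0.73970 <1
  x=-1.512: |R|=0.16093 <1
  x=-3.913: |R|=1.19511 >1
  x=-3.842: |R|=1.17259 >1
  x=-3.771: |R|=1.14970 >1
So |R|<1 on (-3.3333, 0).

(-3.3333, 0).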